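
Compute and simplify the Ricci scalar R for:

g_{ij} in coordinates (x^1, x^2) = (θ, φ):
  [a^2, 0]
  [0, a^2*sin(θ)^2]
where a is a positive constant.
Non-zero Christoffel symbols (Γ^k_{ij} = Γ^k_{ji}):
Γ^θ_{φ φ} = -sin(2*θ)/2
Γ^φ_{θ φ} = 1/tan(θ)
Ricci tensor (R_{ij} = R^k_{ikj}): R_{θθ} = 1, R_{θφ} = 0, R_{φφ} = sin(θ)^2
Inverse metric: g^{θθ} = 1/a^2, g^{φφ} = 1/(a^2*sin(θ)^2)
R = g^{ij} R_{ij} = (1/a^2)(1) + (1/(a^2*sin(θ)^2))(sin(θ)^2) = 2/a^2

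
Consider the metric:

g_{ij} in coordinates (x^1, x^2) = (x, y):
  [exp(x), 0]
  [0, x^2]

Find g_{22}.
With x^1 = x, x^2 = y, g_{22} = g_{yy} is the row-2, column-2 entry of the matrix.
g_{22} = x^2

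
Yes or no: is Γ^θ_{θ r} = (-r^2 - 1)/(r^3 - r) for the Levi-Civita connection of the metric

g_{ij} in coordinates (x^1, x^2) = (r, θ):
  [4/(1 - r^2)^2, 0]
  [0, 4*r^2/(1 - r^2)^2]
Γ^θ_{θ r} = (1/2) g^{θθ} (∂_θ g_{θr} + ∂_r g_{θθ} - ∂_θ g_{θr}) = (1/2)((1 - r^2)^2/(4*r^2))((0) + (-8*(r^3 + r)/(r^2 - 1)^3) - (0)) = (-r^2 - 1)/(r^3 - r)
This equals the proposed value (-r^2 - 1)/(r^3 - r).
Yes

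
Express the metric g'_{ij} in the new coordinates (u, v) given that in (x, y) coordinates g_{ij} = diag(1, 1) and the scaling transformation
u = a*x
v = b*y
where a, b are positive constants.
Invert the transformation: x = u/a, y = v/b
g'_{ij} = (∂x^k/∂x'^i)(∂x^l/∂x'^j) g_{kl}; with g_{kl} = δ_{kl} this is Σ_k (∂x^k/∂x'^i)(∂x^k/∂x'^j).
Jacobian: ∂x/∂u = 1/a, ∂x/∂v = 0, ∂y/∂u = 0, ∂y/∂v = 1/b
g'_{uu} = (1/a)(1/a) + (0)(0) = 1/a^2
g'_{uv} = (1/a)(0) + (0)(1/b) = 0
g'_{vv} = (0)(0) + (1/b)(1/b) = 1/b^2
g'_{ij} = diag(1/a^2, 1/b^2)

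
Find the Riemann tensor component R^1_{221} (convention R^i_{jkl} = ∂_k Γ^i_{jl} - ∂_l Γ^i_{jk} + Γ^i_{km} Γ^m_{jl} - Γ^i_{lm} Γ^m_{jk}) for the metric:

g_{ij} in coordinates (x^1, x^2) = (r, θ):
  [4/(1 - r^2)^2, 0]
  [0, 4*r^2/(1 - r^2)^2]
Non-zero Christoffel symbols (Γ^k_{ij} = Γ^k_{ji}):
Γ^r_{r r} = 2*r/(1 - r^2)
Γ^r_{θ θ} = (r^3 + r)/(r^2 - 1)
Γ^θ_{r θ} = (-r^2 - 1)/(r^3 - r)
R^r_{θ θ r} = ∂_θ Γ^r_{θ r} - ∂_r Γ^r_{θ θ} + Γ^r_{θ m} Γ^m_{θ r} - Γ^r_{r m} Γ^m_{θ θ}
  = (0) - ((r^4 - 4*r^2 - 1)/(r^2 - 1)^2) + (-(r^2 + 1)^2/(r^2 - 1)^2) - (-2*r^2*(r^2 + 1)/(r^2 - 1)^2) = 4*r^2/(r^2 - 1)^2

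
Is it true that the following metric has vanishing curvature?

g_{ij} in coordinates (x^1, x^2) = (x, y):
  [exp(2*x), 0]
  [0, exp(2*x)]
Non-zero Christoffel symbols:
Γ^x_{x x} = 1
Γ^x_{y y} = -1
Γ^y_{x y} = 1
Ricci tensor: R_{xx} = 0, R_{xy} = 0, R_{yy} = 0
All R_{ij} vanish; in 2 dimensions the Riemann tensor is fully determined by the Ricci tensor, so R^i_{jkl} = 0: the metric is flat (curvilinear coordinates on flat space).
Yes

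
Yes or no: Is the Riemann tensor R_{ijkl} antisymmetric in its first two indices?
R_{ijkl} = -R_{jikl} (follows from metric compatibility).
Yes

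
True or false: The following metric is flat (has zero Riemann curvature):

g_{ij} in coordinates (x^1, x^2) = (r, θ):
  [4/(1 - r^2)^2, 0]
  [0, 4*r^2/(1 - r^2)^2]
Non-zero Christoffel symbols:
Γ^r_{r r} = 2*r/(1 - r^2)
Γ^r_{θ θ} = (r^3 + r)/(r^2 - 1)
Γ^θ_{r θ} = (-r^2 - 1)/(r^3 - r)
Ricci tensor: R_{rr} = -4/(r^2 - 1)^2, R_{rθ} = 0, R_{θθ} = -4*r^2/(r^2 - 1)^2
The Ricci tensor is non-zero, so the Riemann tensor is non-zero: not flat.
False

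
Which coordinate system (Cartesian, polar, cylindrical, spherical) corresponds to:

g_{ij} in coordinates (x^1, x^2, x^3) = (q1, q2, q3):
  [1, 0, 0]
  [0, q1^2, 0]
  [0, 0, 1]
The line element ds^2 = dq1^2 + q1^2 dq2^2 + dq3^2 is dr^2 + r^2 dθ^2 + dz^2 with q1 = r, q2 = θ, q3 = z.
cylindrical coordinates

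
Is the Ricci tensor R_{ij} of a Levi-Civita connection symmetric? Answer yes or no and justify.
R_{ij} = R^k_{ikj}; the pair symmetry R_{kilj} = R_{ljki} gives R_{ij} = R_{ji}.
Yes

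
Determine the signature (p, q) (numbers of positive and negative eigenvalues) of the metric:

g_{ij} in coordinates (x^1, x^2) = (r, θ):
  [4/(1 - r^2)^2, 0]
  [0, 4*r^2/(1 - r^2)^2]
The metric is diagonal, so its eigenvalues are the diagonal entries: 4/(1 - r^2)^2, 4*r^2/(1 - r^2)^2 (at a generic point, where coordinate-dependent entries are positive).
2 positive, 0 negative.
(2, 0) - Riemannian (positive definite)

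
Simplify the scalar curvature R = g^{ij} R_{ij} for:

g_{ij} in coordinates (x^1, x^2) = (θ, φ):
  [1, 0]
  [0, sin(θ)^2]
Non-zero Christoffel symbols (Γ^k_{ij} = Γ^k_{ji}):
Γ^θ_{φ φ} = -sin(2*θ)/2
Γ^φ_{θ φ} = 1/tan(θ)
Ricci tensor (R_{ij} = R^k_{ikj}): R_{θθ} = 1, R_{θφ} = 0, R_{φφ} = sin(θ)^2
Inverse metric: g^{θθ} = 1, g^{φφ} = 1/sin(θ)^2
R = g^{ij} R_{ij} = (1)(1) + (1/sin(θ)^2)(sin(θ)^2) = 2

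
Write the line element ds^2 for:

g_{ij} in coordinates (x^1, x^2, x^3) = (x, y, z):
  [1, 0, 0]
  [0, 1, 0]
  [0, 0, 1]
ds^2 = g_{ij} dx^i dx^j; only the non-zero components contribute.
ds^2 = dx^2 + dy^2 + dz^2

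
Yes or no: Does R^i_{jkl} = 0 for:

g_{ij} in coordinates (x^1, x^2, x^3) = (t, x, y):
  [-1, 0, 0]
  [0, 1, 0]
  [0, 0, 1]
All metric components are constant, so every Christoffel symbol vanishes and R^i_{jkl} = 0.
Yes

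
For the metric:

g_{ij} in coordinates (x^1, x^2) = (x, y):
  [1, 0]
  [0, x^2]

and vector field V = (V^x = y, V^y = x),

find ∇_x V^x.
Non-zero Christoffel symbols:
Γ^x_{y y} = -x
Γ^y_{x y} = 1/x
∇_x V^x = ∂_x V^x + Γ^x_{x j} V^j
  = (0) + (0)(y) + (0)(x)
  = 0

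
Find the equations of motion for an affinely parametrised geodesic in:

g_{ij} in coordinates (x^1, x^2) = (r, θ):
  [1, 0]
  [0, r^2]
Geodesic equation: d^2x^k/dλ^2 + Γ^k_{ij} (dx^i/dλ)(dx^j/dλ) = 0.
Non-zero Christoffel symbols:
Γ^r_{θ θ} = -r
Γ^θ_{r θ} = 1/r
Substituting (the symmetric pair Γ^k_{ij}, Γ^k_{ji} combines into a factor 2):
d^2r/dλ^2 - r (dθ/dλ)^2 = 0
d^2θ/dλ^2 + (2/r) (dr/dλ)(dθ/dλ) = 0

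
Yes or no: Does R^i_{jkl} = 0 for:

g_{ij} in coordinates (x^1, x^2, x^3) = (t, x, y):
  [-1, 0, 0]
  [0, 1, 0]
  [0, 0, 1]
All metric components are constant, so every Christoffel symbol vanishes and R^i_{jkl} = 0.
Yes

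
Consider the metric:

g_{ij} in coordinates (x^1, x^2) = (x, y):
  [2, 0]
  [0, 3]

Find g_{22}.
With x^1 = x, x^2 = y, g_{22} = g_{yy} is the row-2, column-2 entry of the matrix.
g_{22} = 3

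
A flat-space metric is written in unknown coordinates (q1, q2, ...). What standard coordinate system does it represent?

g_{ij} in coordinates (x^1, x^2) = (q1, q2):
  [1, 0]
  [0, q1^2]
The line element ds^2 = dq1^2 + q1^2 dq2^2 is dr^2 + r^2 dθ^2 with q1 = r, q2 = θ.
polar coordinates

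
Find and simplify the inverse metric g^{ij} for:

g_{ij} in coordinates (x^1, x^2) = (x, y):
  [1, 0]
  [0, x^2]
The metric is diagonal, so g^{ij} is diagonal with entries 1/g_{ii}: diag(1, 1/(x^2)).
g^{ij}:
  [1, 0]
  [0, 1/x^2]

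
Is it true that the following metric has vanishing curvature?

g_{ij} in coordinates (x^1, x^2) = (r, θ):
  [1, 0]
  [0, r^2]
Non-zero Christoffel symbols:
Γ^r_{θ θ} = -r
Γ^θ_{r θ} = 1/r
Ricci tensor: R_{rr} = 0, R_{rθ} = 0, R_{θθ} = 0
All R_{ij} vanish; in 2 dimensions the Riemann tensor is fully determined by the Ricci tensor, so R^i_{jkl} = 0: the metric is flat (curvilinear coordinates on flat space).
Yes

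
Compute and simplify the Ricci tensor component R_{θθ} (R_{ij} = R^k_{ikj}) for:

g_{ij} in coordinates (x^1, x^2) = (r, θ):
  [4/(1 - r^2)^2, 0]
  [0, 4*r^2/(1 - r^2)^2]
Non-zero Christoffel symbols (Γ^k_{ij} = Γ^k_{ji}):
Γ^r_{r r} = 2*r/(1 - r^2)
Γ^r_{θ θ} = (r^3 + r)/(r^2 - 1)
Γ^θ_{r θ} = (-r^2 - 1)/(r^3 - r)
R^r_{θ r θ} = ∂_r Γ^r_{θ θ} - ∂_θ Γ^r_{θ r} + Γ^r_{r m} Γ^m_{θ θ} - Γ^r_{θ m} Γ^m_{θ r}
  = ((r^4 - 4*r^2 - 1)/(r^2 - 1)^2) - (0) + (-2*r^2*(r^2 + 1)/(r^2 - 1)^2) - (-(r^2 + 1)^2/(r^2 - 1)^2) = -4*r^2/(r^2 - 1)^2
R^θ_{θ θ θ} = 0 (a repeated index in an antisymmetric pair)
R_{θθ} = R^r_{θ r θ} + R^θ_{θ θ θ} = (-4*r^2/(r^2 - 1)^2) + (0) = -4*r^2/(r^2 - 1)^2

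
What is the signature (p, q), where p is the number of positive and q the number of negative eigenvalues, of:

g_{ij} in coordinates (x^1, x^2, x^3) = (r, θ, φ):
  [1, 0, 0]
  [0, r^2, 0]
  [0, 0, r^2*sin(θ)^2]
The metric is diagonal, so its eigenvalues are the diagonal entries: 1, r^2, r^2*sin(θ)^2 (at a generic point, where coordinate-dependent entries are positive).
3 positive, 0 negative.
(3, 0) - Riemannian (positive definite)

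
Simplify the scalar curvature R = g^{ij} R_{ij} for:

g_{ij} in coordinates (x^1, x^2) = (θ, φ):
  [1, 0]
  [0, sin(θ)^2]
Non-zero Christoffel symbols (Γ^k_{ij} = Γ^k_{ji}):
Γ^θ_{φ φ} = -sin(2*θ)/2
Γ^φ_{θ φ} = 1/tan(θ)
Ricci tensor (R_{ij} = R^k_{ikj}): R_{θθ} = 1, R_{θφ} = 0, R_{φφ} = sin(θ)^2
Inverse metric: g^{θθ} = 1, g^{φφ} = 1/sin(θ)^2
R = g^{ij} R_{ij} = (1)(1) + (1/sin(θ)^2)(sin(θ)^2) = 2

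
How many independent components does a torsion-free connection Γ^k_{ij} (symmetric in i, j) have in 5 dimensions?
Γ^k_{ij} has n choices for the upper index and n(n+1)/2 independent symmetric lower index pairs.
Total = 5 × 5×6/2 = 5 × 15 = 75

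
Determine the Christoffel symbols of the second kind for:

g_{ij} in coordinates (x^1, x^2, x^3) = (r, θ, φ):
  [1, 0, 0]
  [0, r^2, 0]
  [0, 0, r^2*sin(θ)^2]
Using Γ^k_{ij} = (1/2) g^{km} (∂_i g_{mj} + ∂_j g_{mi} - ∂_m g_{ij}); the metric is diagonal, so only the m = k term contributes.
Non-zero symbols (using the symmetry Γ^k_{ij} = Γ^k_{ji}):
Γ^r_{θ θ} = (1/2) g^{rr} (∂_θ g_{rθ} + ∂_θ g_{rθ} - ∂_r g_{θθ}) = (1/2)(1)((0) + (0) - (2*r)) = -r
Γ^r_{φ φ} = (1/2) g^{rr} (∂_φ g_{rφ} + ∂_φ g_{rφ} - ∂_r g_{φφ}) = (1/2)(1)((0) + (0) - (2*r*sin(θ)^2)) = -r*sin(θ)^2
Γ^θ_{r θ} = (1/2) g^{θθ} (∂_r g_{θθ} + ∂_θ g_{θr} - ∂_θ g_{rθ}) = (1/2)(1/r^2)((2*r) + (0) - (0)) = 1/r
Γ^θ_{φ φ} = (1/2) g^{θθ} (∂_φ g_{θφ} + ∂_φ g_{θφ} - ∂_θ g_{φφ}) = (1/2)(1/r^2)((0) + (0) - (r^2*sin(2*θ))) = -sin(2*θ)/2
Γ^φ_{r φ} = (1/2) g^{φφ} (∂_r g_{φφ} + ∂_φ g_{φr} - ∂_φ g_{rφ}) = (1/2)(1/(r^2*sin(θ)^2))((2*r*sin(θ)^2) + (0) - (0)) = 1/r
Γ^φ_{θ φ} = (1/2) g^{φφ} (∂_θ g_{φφ} + ∂_φ g_{φθ} - ∂_φ g_{θφ}) = (1/2)(1/(r^2*sin(θ)^2))((r^2*sin(2*θ)) + (0) - (0)) = 1/tan(θ)
All other Christoffel symbols are zero.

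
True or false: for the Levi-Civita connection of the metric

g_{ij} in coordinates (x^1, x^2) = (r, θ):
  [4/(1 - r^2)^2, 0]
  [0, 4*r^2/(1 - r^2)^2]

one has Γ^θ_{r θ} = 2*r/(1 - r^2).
Γ^θ_{r θ} = (1/2) g^{θθ} (∂_r g_{θθ} + ∂_θ g_{θr} - ∂_θ g_{rθ}) = (1/2)((1 - r^2)^2/(4*r^2))((-8*(r^3 + r)/(r^2 - 1)^3) + (0) - (0)) = (-r^2 - 1)/(r^3 - r)
This differs from the proposed value 2*r/(1 - r^2).
False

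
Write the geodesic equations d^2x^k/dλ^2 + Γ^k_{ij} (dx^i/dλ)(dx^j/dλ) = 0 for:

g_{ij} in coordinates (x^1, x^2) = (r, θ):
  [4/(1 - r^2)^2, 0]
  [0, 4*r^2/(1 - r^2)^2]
Geodesic equation: d^2x^k/dλ^2 + Γ^k_{ij} (dx^i/dλ)(dx^j/dλ) = 0.
Non-zero Christoffel symbols:
Γ^r_{r r} = 2*r/(1 - r^2)
Γ^r_{θ θ} = (r^3 + r)/(r^2 - 1)
Γ^θ_{r θ} = (-r^2 - 1)/(r^3 - r)
Substituting (the symmetric pair Γ^k_{ij}, Γ^k_{ji} combines into a factor 2):
d^2r/dλ^2 + (2*r/(1 - r^2)) (dr/dλ)^2 + ((r^3 + r)/(r^2 - 1)) (dθ/dλ)^2 = 0
d^2θ/dλ^2 + ((-2*r^2 - 2)/(r^3 - r)) (dr/dλ)(dθ/dλ) = 0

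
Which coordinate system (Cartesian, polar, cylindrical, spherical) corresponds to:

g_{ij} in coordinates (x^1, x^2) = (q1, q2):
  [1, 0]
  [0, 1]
All components are constant and the metric is the identity, i.e. orthonormal rectilinear coordinates.
Cartesian (2D) coordinates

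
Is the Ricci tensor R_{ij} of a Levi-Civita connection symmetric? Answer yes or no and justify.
R_{ij} = R^k_{ikj}; the pair symmetry R_{kilj} = R_{ljki} gives R_{ij} = R_{ji}.
Yes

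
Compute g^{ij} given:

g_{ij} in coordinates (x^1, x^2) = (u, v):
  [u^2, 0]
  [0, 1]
The metric is diagonal, so g^{ij} is diagonal with entries 1/g_{ii}: diag(1/(u^2), 1).
g^{ij}:
  [1/u^2, 0]
  [0, 1]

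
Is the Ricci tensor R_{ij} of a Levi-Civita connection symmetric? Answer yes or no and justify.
R_{ij} = R^k_{ikj}; the pair symmetry R_{kilj} = R_{ljki} gives R_{ij} = R_{ji}.
Yes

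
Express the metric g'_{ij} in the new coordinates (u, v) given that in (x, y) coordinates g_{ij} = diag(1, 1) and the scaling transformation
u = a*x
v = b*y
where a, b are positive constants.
Invert the transformation: x = u/a, y = v/b
g'_{ij} = (∂x^k/∂x'^i)(∂x^l/∂x'^j) g_{kl}; with g_{kl} = δ_{kl} this is Σ_k (∂x^k/∂x'^i)(∂x^k/∂x'^j).
Jacobian: ∂x/∂u = 1/a, ∂x/∂v = 0, ∂y/∂u = 0, ∂y/∂v = 1/b
g'_{uu} = (1/a)(1/a) + (0)(0) = 1/a^2
g'_{uv} = (1/a)(0) + (0)(1/b) = 0
g'_{vv} = (0)(0) + (1/b)(1/b) = 1/b^2
g'_{ij} = diag(1/a^2, 1/b^2)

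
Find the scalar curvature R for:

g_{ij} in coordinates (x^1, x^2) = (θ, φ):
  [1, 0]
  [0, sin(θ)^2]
Non-zero Christoffel symbols (Γ^k_{ij} = Γ^k_{ji}):
Γ^θ_{φ φ} = -sin(2*θ)/2
Γ^φ_{θ φ} = 1/tan(θ)
Ricci tensor (R_{ij} = R^k_{ikj}): R_{θθ} = 1, R_{θφ} = 0, R_{φφ} = sin(θ)^2
Inverse metric: g^{θθ} = 1, g^{φφ} = 1/sin(θ)^2
R = g^{ij} R_{ij} = (1)(1) + (1/sin(θ)^2)(sin(θ)^2) = 2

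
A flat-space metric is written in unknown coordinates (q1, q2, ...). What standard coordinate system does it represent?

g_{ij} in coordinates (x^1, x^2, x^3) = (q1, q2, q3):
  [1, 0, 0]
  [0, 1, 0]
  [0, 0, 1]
All components are constant and the metric is the identity, i.e. orthonormal rectilinear coordinates.
Cartesian (3D) coordinates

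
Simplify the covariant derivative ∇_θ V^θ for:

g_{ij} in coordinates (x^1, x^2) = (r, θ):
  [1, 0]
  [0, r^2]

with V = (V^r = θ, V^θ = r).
Non-zero Christoffel symbols:
Γ^r_{θ θ} = -r
Γ^θ_{r θ} = 1/r
∇_θ V^θ = ∂_θ V^θ + Γ^θ_{θ j} V^j
  = (0) + (1/r)(θ) + (0)(r)
  = θ/r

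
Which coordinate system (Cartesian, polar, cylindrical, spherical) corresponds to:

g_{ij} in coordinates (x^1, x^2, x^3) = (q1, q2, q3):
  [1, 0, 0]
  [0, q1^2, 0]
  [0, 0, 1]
The line element ds^2 = dq1^2 + q1^2 dq2^2 + dq3^2 is dr^2 + r^2 dθ^2 + dz^2 with q1 = r, q2 = θ, q3 = z.
cylindrical coordinates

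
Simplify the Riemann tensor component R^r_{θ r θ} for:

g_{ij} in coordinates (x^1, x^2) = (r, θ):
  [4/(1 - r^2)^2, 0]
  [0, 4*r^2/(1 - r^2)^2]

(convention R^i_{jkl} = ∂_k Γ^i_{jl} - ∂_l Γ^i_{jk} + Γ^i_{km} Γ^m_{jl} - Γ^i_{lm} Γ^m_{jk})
Non-zero Christoffel symbols (Γ^k_{ij} = Γ^k_{ji}):
Γ^r_{r r} = 2*r/(1 - r^2)
Γ^r_{θ θ} = (r^3 + r)/(r^2 - 1)
Γ^θ_{r θ} = (-r^2 - 1)/(r^3 - r)
R^r_{θ r θ} = ∂_r Γ^r_{θ θ} - ∂_θ Γ^r_{θ r} + Γ^r_{r m} Γ^m_{θ θ} - Γ^r_{θ m} Γ^m_{θ r}
  = ((r^4 - 4*r^2 - 1)/(r^2 - 1)^2) - (0) + (-2*r^2*(r^2 + 1)/(r^2 - 1)^2) - (-(r^2 + 1)^2/(r^2 - 1)^2) = -4*r^2/(r^2 - 1)^2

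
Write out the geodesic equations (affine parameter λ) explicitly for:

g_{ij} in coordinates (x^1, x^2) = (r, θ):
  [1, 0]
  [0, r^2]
Geodesic equation: d^2x^k/dλ^2 + Γ^k_{ij} (dx^i/dλ)(dx^j/dλ) = 0.
Non-zero Christoffel symbols:
Γ^r_{θ θ} = -r
Γ^θ_{r θ} = 1/r
Substituting (the symmetric pair Γ^k_{ij}, Γ^k_{ji} combines into a factor 2):
d^2r/dλ^2 - r (dθ/dλ)^2 = 0
d^2θ/dλ^2 + (2/r) (dr/dλ)(dθ/dλ) = 0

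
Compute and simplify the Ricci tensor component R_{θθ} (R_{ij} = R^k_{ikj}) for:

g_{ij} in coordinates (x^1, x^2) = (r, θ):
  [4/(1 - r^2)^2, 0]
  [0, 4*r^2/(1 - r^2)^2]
Non-zero Christoffel symbols (Γ^k_{ij} = Γ^k_{ji}):
Γ^r_{r r} = 2*r/(1 - r^2)
Γ^r_{θ θ} = (r^3 + r)/(r^2 - 1)
Γ^θ_{r θ} = (-r^2 - 1)/(r^3 - r)
R^r_{θ r θ} = ∂_r Γ^r_{θ θ} - ∂_θ Γ^r_{θ r} + Γ^r_{r m} Γ^m_{θ θ} - Γ^r_{θ m} Γ^m_{θ r}
  = ((r^4 - 4*r^2 - 1)/(r^2 - 1)^2) - (0) + (-2*r^2*(r^2 + 1)/(r^2 - 1)^2) - (-(r^2 + 1)^2/(r^2 - 1)^2) = -4*r^2/(r^2 - 1)^2
R^θ_{θ θ θ} = 0 (a repeated index in an antisymmetric pair)
R_{θθ} = R^r_{θ r θ} + R^θ_{θ θ θ} = (-4*r^2/(r^2 - 1)^2) + (0) = -4*r^2/(r^2 - 1)^2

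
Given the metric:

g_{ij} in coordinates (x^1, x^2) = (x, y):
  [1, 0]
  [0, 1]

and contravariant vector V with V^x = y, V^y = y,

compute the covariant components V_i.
V_i = g_{ij} V^j:
V_x = (1)(y) + (0)(y) = y
V_y = (0)(y) + (1)(y) = y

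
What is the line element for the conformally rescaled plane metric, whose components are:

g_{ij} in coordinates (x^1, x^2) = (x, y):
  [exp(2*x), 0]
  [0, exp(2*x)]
ds^2 = g_{ij} dx^i dx^j; only the non-zero components contribute.
ds^2 = exp(2*x) dx^2 + exp(2*x) dy^2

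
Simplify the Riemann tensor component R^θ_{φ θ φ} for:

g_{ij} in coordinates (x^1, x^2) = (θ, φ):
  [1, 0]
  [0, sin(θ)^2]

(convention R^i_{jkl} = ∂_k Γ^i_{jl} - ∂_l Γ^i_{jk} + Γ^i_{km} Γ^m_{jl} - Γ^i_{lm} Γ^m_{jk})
Non-zero Christoffel symbols (Γ^k_{ij} = Γ^k_{ji}):
Γ^θ_{φ φ} = -sin(2*θ)/2
Γ^φ_{θ φ} = 1/tan(θ)
R^θ_{φ θ φ} = ∂_θ Γ^θ_{φ φ} - ∂_φ Γ^θ_{φ θ} + Γ^θ_{θ m} Γ^m_{φ φ} - Γ^θ_{φ m} Γ^m_{φ θ}
  = (-cos(2*θ)) - (0) + (0) - (-cos(θ)^2) = sin(θ)^2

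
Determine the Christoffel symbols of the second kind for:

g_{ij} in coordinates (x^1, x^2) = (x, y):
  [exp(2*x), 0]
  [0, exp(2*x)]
Using Γ^k_{ij} = (1/2) g^{km} (∂_i g_{mj} + ∂_j g_{mi} - ∂_m g_{ij}); the metric is diagonal, so only the m = k term contributes.
Non-zero symbols (using the symmetry Γ^k_{ij} = Γ^k_{ji}):
Γ^x_{x x} = (1/2) g^{xx} (∂_x g_{xx} + ∂_x g_{xx} - ∂_x g_{xx}) = (1/2)(exp(-2*x))((2*exp(2*x)) + (2*exp(2*x)) - (2*exp(2*x))) = 1
Γ^x_{y y} = (1/2) g^{xx} (∂_y g_{xy} + ∂_y g_{xy} - ∂_x g_{yy}) = (1/2)(exp(-2*x))((0) + (0) - (2*exp(2*x))) = -1
Γ^y_{x y} = (1/2) g^{yy} (∂_x g_{yy} + ∂_y g_{yx} - ∂_y g_{xy}) = (1/2)(exp(-2*x))((2*exp(2*x)) + (0) - (0)) = 1
All other Christoffel symbols are zero.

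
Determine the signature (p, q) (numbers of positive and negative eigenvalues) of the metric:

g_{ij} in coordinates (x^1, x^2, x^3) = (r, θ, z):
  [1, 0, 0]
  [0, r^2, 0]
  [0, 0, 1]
The metric is diagonal, so its eigenvalues are the diagonal entries: 1, r^2, 1 (at a generic point, where coordinate-dependent entries are positive).
3 positive, 0 negative.
(3, 0) - Riemannian (positive definite)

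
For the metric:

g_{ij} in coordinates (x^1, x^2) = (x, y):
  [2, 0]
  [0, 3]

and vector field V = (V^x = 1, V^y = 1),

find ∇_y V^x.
All Christoffel symbols are zero.
∇_y V^x = ∂_y V^x + Γ^x_{y j} V^j
  = (0) + (0)(1) + (0)(1)
  = 0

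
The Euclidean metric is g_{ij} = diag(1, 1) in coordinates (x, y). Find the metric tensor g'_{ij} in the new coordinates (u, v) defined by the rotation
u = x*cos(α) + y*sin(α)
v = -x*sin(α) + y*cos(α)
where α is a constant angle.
Invert the transformation: x = u*cos(α) - v*sin(α), y = u*sin(α) + v*cos(α)
g'_{ij} = (∂x^k/∂x'^i)(∂x^l/∂x'^j) g_{kl}; with g_{kl} = δ_{kl} this is Σ_k (∂x^k/∂x'^i)(∂x^k/∂x'^j).
Jacobian: ∂x/∂u = cos(α), ∂x/∂v = -sin(α), ∂y/∂u = sin(α), ∂y/∂v = cos(α)
g'_{uu} = (cos(α))(cos(α)) + (sin(α))(sin(α)) = 1
g'_{uv} = (cos(α))(-sin(α)) + (sin(α))(cos(α)) = 0
g'_{vv} = (-sin(α))(-sin(α)) + (cos(α))(cos(α)) = 1
g'_{ij} = diag(1, 1)
The Euclidean metric is invariant under rotations.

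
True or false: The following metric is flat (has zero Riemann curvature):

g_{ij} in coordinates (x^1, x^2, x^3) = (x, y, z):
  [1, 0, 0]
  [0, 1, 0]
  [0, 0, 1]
All metric components are constant, so every Christoffel symbol vanishes and R^i_{jkl} = 0.
True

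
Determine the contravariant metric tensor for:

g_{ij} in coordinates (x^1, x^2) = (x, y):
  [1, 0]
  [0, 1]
The metric is diagonal, so g^{ij} is diagonal with entries 1/g_{ii}: diag(1, 1).
g^{ij}:
  [1, 0]
  [0, 1]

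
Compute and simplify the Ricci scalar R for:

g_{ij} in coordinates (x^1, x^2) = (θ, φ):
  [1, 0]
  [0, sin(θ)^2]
Non-zero Christoffel symbols (Γ^k_{ij} = Γ^k_{ji}):
Γ^θ_{φ φ} = -sin(2*θ)/2
Γ^φ_{θ φ} = 1/tan(θ)
Ricci tensor (R_{ij} = R^k_{ikj}): R_{θθ} = 1, R_{θφ} = 0, R_{φφ} = sin(θ)^2
Inverse metric: g^{θθ} = 1, g^{φφ} = 1/sin(θ)^2
R = g^{ij} R_{ij} = (1)(1) + (1/sin(θ)^2)(sin(θ)^2) = 2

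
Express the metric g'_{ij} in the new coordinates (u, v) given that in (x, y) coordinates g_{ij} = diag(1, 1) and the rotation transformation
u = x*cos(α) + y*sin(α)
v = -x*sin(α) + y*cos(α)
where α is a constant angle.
Invert the transformation: x = u*cos(α) - v*sin(α), y = u*sin(α) + v*cos(α)
g'_{ij} = (∂x^k/∂x'^i)(∂x^l/∂x'^j) g_{kl}; with g_{kl} = δ_{kl} this is Σ_k (∂x^k/∂x'^i)(∂x^k/∂x'^j).
Jacobian: ∂x/∂u = cos(α), ∂x/∂v = -sin(α), ∂y/∂u = sin(α), ∂y/∂v = cos(α)
g'_{uu} = (cos(α))(cos(α)) + (sin(α))(sin(α)) = 1
g'_{uv} = (cos(α))(-sin(α)) + (sin(α))(cos(α)) = 0
g'_{vv} = (-sin(α))(-sin(α)) + (cos(α))(cos(α)) = 1
g'_{ij} = diag(1, 1)
The Euclidean metric is invariant under rotations.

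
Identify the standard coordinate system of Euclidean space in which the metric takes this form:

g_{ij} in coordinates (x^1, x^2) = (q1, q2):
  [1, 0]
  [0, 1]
All components are constant and the metric is the identity, i.e. orthonormal rectilinear coordinates.
Cartesian (2D) coordinates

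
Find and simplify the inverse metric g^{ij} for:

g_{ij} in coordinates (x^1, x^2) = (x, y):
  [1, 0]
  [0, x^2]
The metric is diagonal, so g^{ij} is diagonal with entries 1/g_{ii}: diag(1, 1/(x^2)).
g^{ij}:
  [1, 0]
  [0, 1/x^2]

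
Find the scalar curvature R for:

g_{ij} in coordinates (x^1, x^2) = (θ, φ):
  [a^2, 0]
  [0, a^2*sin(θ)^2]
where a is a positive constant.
Non-zero Christoffel symbols (Γ^k_{ij} = Γ^k_{ji}):
Γ^θ_{φ φ} = -sin(2*θ)/2
Γ^φ_{θ φ} = 1/tan(θ)
Ricci tensor (R_{ij} = R^k_{ikj}): R_{θθ} = 1, R_{θφ} = 0, R_{φφ} = sin(θ)^2
Inverse metric: g^{θθ} = 1/a^2, g^{φφ} = 1/(a^2*sin(θ)^2)
R = g^{ij} R_{ij} = (1/a^2)(1) + (1/(a^2*sin(θ)^2))(sin(θ)^2) = 2/a^2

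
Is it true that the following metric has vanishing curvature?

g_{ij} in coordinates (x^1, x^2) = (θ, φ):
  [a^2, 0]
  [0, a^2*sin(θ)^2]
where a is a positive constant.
Non-zero Christoffel symbols:
Γ^θ_{φ φ} = -sin(2*θ)/2
Γ^φ_{θ φ} = 1/tan(θ)
Ricci tensor: R_{θθ} = 1, R_{θφ} = 0, R_{φφ} = sin(θ)^2
The Ricci tensor is non-zero, so the Riemann tensor is non-zero: not flat.
No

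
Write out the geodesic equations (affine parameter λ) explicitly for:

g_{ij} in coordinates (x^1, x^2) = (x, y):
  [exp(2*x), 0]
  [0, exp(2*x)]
Geodesic equation: d^2x^k/dλ^2 + Γ^k_{ij} (dx^i/dλ)(dx^j/dλ) = 0.
Non-zero Christoffel symbols:
Γ^x_{x x} = 1
Γ^x_{y y} = -1
Γ^y_{x y} = 1
Substituting (the symmetric pair Γ^k_{ij}, Γ^k_{ji} combines into a factor 2):
d^2x/dλ^2 + (dx/dλ)^2 - (dy/dλ)^2 = 0
d^2y/dλ^2 + 2 (dx/dλ)(dy/dλ) = 0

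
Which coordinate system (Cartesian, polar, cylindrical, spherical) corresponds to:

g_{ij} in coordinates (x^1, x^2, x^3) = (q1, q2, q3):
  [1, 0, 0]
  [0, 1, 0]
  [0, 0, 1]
All components are constant and the metric is the identity, i.e. orthonormal rectilinear coordinates.
Cartesian (3D) coordinates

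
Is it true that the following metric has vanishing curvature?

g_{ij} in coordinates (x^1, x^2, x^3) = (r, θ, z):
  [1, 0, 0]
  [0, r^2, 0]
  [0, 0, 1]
Non-zero Christoffel symbols:
Γ^r_{θ θ} = -r
Γ^θ_{r θ} = 1/r
Ricci tensor: R_{rr} = 0, R_{rθ} = 0, R_{rz} = 0, R_{θθ} = 0, R_{θz} = 0, R_{zz} = 0
All R_{ij} vanish; in 3 dimensions the Riemann tensor is fully determined by the Ricci tensor, so R^i_{jkl} = 0: the metric is flat (curvilinear coordinates on flat space).
Yes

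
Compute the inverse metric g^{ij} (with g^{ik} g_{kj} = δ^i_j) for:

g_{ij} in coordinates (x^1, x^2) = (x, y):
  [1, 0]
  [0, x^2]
The metric is diagonal, so g^{ij} is diagonal with entries 1/g_{ii}: diag(1, 1/(x^2)).
g^{ij}:
  [1, 0]
  [0, 1/x^2]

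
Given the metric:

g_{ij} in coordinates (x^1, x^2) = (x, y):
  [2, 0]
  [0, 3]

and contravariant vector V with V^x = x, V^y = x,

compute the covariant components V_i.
V_i = g_{ij} V^j:
V_x = (2)(x) + (0)(x) = 2*x
V_y = (0)(x) + (3)(x) = 3*x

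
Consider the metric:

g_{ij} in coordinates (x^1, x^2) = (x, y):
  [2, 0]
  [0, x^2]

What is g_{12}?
With x^1 = x, x^2 = y, g_{12} = g_{xy} is the row-1, column-2 entry of the matrix.
g_{12} = 0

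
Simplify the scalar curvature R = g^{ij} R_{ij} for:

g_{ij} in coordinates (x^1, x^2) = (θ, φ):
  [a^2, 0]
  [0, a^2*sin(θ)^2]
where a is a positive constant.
Non-zero Christoffel symbols (Γ^k_{ij} = Γ^k_{ji}):
Γ^θ_{φ φ} = -sin(2*θ)/2
Γ^φ_{θ φ} = 1/tan(θ)
Ricci tensor (R_{ij} = R^k_{ikj}): R_{θθ} = 1, R_{θφ} = 0, R_{φφ} = sin(θ)^2
Inverse metric: g^{θθ} = 1/a^2, g^{φφ} = 1/(a^2*sin(θ)^2)
R = g^{ij} R_{ij} = (1/a^2)(1) + (1/(a^2*sin(θ)^2))(sin(θ)^2) = 2/a^2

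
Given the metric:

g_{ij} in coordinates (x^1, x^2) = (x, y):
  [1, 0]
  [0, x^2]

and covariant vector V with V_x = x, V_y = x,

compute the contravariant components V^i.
Inverse metric (diagonal): g^{xx} = 1, g^{yy} = 1/x^2
V^i = g^{ij} V_j:
V^x = (1)(x) + (0)(x) = x
V^y = (0)(x) + (1/x^2)(x) = 1/x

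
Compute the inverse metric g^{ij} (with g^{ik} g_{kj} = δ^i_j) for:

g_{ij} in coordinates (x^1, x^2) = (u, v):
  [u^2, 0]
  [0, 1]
The metric is diagonal, so g^{ij} is diagonal with entries 1/g_{ii}: diag(1/(u^2), 1).
g^{ij}:
  [1/u^2, 0]
  [0, 1]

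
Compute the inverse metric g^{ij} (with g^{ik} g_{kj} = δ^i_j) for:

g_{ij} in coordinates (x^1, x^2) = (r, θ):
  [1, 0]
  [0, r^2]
The metric is diagonal, so g^{ij} is diagonal with entries 1/g_{ii}: diag(1, 1/(r^2)).
g^{ij}:
  [1, 0]
  [0, 1/r^2]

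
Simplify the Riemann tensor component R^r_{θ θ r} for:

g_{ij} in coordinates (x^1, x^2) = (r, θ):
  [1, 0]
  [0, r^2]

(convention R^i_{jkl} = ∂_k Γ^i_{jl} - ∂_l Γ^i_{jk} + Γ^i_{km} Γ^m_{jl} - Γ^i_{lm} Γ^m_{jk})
Non-zero Christoffel symbols (Γ^k_{ij} = Γ^k_{ji}):
Γ^r_{θ θ} = -r
Γ^θ_{r θ} = 1/r
R^r_{θ θ r} = ∂_θ Γ^r_{θ r} - ∂_r Γ^r_{θ θ} + Γ^r_{θ m} Γ^m_{θ r} - Γ^r_{r m} Γ^m_{θ θ}
  = (0) - (-1) + (-1) - (0) = 0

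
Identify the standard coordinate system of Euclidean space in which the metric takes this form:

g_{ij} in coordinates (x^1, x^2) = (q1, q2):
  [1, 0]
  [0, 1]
All components are constant and the metric is the identity, i.e. orthonormal rectilinear coordinates.
Cartesian (2D) coordinates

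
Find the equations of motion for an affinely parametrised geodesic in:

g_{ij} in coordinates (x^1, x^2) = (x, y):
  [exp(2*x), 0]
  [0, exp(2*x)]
Geodesic equation: d^2x^k/dλ^2 + Γ^k_{ij} (dx^i/dλ)(dx^j/dλ) = 0.
Non-zero Christoffel symbols:
Γ^x_{x x} = 1
Γ^x_{y y} = -1
Γ^y_{x y} = 1
Substituting (the symmetric pair Γ^k_{ij}, Γ^k_{ji} combines into a factor 2):
d^2x/dλ^2 + (dx/dλ)^2 - (dy/dλ)^2 = 0
d^2y/dλ^2 + 2 (dx/dλ)(dy/dλ) = 0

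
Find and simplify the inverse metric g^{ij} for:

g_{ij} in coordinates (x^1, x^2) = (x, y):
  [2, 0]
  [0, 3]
The metric is diagonal, so g^{ij} is diagonal with entries 1/g_{ii}: diag(1/2, 1/3).
g^{ij}:
  [1/2, 0]
  [0, 1/3]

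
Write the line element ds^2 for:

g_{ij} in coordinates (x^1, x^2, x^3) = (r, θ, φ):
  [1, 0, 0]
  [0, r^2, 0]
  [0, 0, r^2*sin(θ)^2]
ds^2 = g_{ij} dx^i dx^j; only the non-zero components contribute.
ds^2 = dr^2 + r^2 dθ^2 + r^2*sin(θ)^2 dφ^2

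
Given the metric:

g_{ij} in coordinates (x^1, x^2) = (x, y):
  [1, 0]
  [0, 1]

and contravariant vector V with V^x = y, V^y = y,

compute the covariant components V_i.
V_i = g_{ij} V^j:
V_x = (1)(y) + (0)(y) = y
V_y = (0)(y) + (1)(y) = y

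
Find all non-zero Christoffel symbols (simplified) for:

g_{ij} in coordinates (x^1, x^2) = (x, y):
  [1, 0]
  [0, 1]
Using Γ^k_{ij} = (1/2) g^{km} (∂_i g_{mj} + ∂_j g_{mi} - ∂_m g_{ij}); the metric is diagonal, so only the m = k term contributes.
Every metric component is constant, so all ∂_m g_{ij} = 0 and every Christoffel symbol vanishes.
All Christoffel symbols are zero.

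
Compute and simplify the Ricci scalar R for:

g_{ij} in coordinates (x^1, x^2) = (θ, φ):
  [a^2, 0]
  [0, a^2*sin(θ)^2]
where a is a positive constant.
Non-zero Christoffel symbols (Γ^k_{ij} = Γ^k_{ji}):
Γ^θ_{φ φ} = -sin(2*θ)/2
Γ^φ_{θ φ} = 1/tan(θ)
Ricci tensor (R_{ij} = R^k_{ikj}): R_{θθ} = 1, R_{θφ} = 0, R_{φφ} = sin(θ)^2
Inverse metric: g^{θθ} = 1/a^2, g^{φφ} = 1/(a^2*sin(θ)^2)
R = g^{ij} R_{ij} = (1/a^2)(1) + (1/(a^2*sin(θ)^2))(sin(θ)^2) = 2/a^2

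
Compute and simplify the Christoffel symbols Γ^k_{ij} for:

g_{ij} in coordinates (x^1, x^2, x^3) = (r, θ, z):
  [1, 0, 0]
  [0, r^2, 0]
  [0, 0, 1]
Using Γ^k_{ij} = (1/2) g^{km} (∂_i g_{mj} + ∂_j g_{mi} - ∂_m g_{ij}); the metric is diagonal, so only the m = k term contributes.
Non-zero symbols (using the symmetry Γ^k_{ij} = Γ^k_{ji}):
Γ^r_{θ θ} = (1/2) g^{rr} (∂_θ g_{rθ} + ∂_θ g_{rθ} - ∂_r g_{θθ}) = (1/2)(1)((0) + (0) - (2*r)) = -r
Γ^θ_{r θ} = (1/2) g^{θθ} (∂_r g_{θθ} + ∂_θ g_{θr} - ∂_θ g_{rθ}) = (1/2)(1/r^2)((2*r) + (0) - (0)) = 1/r
All other Christoffel symbols are zero.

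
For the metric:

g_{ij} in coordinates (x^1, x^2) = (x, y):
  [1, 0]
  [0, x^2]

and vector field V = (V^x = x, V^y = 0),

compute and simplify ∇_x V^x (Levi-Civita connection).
Non-zero Christoffel symbols:
Γ^x_{y y} = -x
Γ^y_{x y} = 1/x
∇_x V^x = ∂_x V^x + Γ^x_{x j} V^j
  = (1) + (0)(x) + (0)(0)
  = 1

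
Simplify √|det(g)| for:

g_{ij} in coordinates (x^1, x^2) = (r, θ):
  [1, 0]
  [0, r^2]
det(g) = r^2
√|det(g)| = r
Volume element: dV = r dr dθ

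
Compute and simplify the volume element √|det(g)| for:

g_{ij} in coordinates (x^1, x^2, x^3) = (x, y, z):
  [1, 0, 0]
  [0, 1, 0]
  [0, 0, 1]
det(g) = 1
√|det(g)| = 1
Volume element: dV = 1 dx dy dz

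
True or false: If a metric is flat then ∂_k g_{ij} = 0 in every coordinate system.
Flatness means R^i_{jkl} = 0; the components can still vary, e.g. the flat plane in polar coordinates has g_{θθ} = r^2.
False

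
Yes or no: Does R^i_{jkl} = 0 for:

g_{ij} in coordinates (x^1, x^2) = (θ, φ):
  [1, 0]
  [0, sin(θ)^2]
Non-zero Christoffel symbols:
Γ^θ_{φ φ} = -sin(2*θ)/2
Γ^φ_{θ φ} = 1/tan(θ)
Ricci tensor: R_{θθ} = 1, R_{θφ} = 0, R_{φφ} = sin(θ)^2
The Ricci tensor is non-zero, so the Riemann tensor is non-zero: not flat.
No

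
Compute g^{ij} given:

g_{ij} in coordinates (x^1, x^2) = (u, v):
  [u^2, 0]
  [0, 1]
The metric is diagonal, so g^{ij} is diagonal with entries 1/g_{ii}: diag(1/(u^2), 1).
g^{ij}:
  [1/u^2, 0]
  [0, 1]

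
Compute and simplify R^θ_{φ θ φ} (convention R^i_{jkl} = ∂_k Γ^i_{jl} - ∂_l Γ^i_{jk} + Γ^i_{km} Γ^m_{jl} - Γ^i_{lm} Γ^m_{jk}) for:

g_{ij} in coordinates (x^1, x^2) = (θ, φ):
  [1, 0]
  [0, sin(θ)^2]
Non-zero Christoffel symbols (Γ^k_{ij} = Γ^k_{ji}):
Γ^θ_{φ φ} = -sin(2*θ)/2
Γ^φ_{θ φ} = 1/tan(θ)
R^θ_{φ θ φ} = ∂_θ Γ^θ_{φ φ} - ∂_φ Γ^θ_{φ θ} + Γ^θ_{θ m} Γ^m_{φ φ} - Γ^θ_{φ m} Γ^m_{φ θ}
  = (-cos(2*θ)) - (0) + (0) - (-cos(θ)^2) = sin(θ)^2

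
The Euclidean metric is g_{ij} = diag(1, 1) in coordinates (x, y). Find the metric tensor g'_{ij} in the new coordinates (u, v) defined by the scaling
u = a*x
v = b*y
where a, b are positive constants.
Invert the transformation: x = u/a, y = v/b
g'_{ij} = (∂x^k/∂x'^i)(∂x^l/∂x'^j) g_{kl}; with g_{kl} = δ_{kl} this is Σ_k (∂x^k/∂x'^i)(∂x^k/∂x'^j).
Jacobian: ∂x/∂u = 1/a, ∂x/∂v = 0, ∂y/∂u = 0, ∂y/∂v = 1/b
g'_{uu} = (1/a)(1/a) + (0)(0) = 1/a^2
g'_{uv} = (1/a)(0) + (0)(1/b) = 0
g'_{vv} = (0)(0) + (1/b)(1/b) = 1/b^2
g'_{ij} = diag(1/a^2, 1/b^2)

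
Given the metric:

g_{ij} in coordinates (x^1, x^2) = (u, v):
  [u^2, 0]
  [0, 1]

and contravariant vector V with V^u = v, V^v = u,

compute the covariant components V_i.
V_i = g_{ij} V^j:
V_u = (u^2)(v) + (0)(u) = u^2*v
V_v = (0)(v) + (1)(u) = u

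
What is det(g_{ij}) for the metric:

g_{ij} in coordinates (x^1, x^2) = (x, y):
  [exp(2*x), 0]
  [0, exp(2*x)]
For a 2×2 metric: det(g) = g_{11}·g_{22} - g_{12}·g_{21}
= (exp(2*x))·(exp(2*x)) - (0)·(0)
= exp(4*x) - 0
det(g) = exp(4*x)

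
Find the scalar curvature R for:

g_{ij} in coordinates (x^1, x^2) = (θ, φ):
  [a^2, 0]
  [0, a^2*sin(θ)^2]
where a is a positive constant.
Non-zero Christoffel symbols (Γ^k_{ij} = Γ^k_{ji}):
Γ^θ_{φ φ} = -sin(2*θ)/2
Γ^φ_{θ φ} = 1/tan(θ)
Ricci tensor (R_{ij} = R^k_{ikj}): R_{θθ} = 1, R_{θφ} = 0, R_{φφ} = sin(θ)^2
Inverse metric: g^{θθ} = 1/a^2, g^{φφ} = 1/(a^2*sin(θ)^2)
R = g^{ij} R_{ij} = (1/a^2)(1) + (1/(a^2*sin(θ)^2))(sin(θ)^2) = 2/a^2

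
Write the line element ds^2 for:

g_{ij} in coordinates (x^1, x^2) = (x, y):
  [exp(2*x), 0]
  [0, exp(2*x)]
ds^2 = g_{ij} dx^i dx^j; only the non-zero components contribute.
ds^2 = exp(2*x) dx^2 + exp(2*x) dy^2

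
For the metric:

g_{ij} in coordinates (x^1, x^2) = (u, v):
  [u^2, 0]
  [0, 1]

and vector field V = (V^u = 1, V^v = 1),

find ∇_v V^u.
Non-zero Christoffel symbols:
Γ^u_{u u} = 1/u
∇_v V^u = ∂_v V^u + Γ^u_{v j} V^j
  = (0) + (0)(1) + (0)(1)
  = 0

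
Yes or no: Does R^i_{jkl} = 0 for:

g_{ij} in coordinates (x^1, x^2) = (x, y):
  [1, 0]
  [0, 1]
All metric components are constant, so every Christoffel symbol vanishes and R^i_{jkl} = 0.
Yes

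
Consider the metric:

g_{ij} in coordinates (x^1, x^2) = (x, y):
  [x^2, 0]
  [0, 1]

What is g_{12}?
With x^1 = x, x^2 = y, g_{12} = g_{xy} is the row-1, column-2 entry of the matrix.
g_{12} = 0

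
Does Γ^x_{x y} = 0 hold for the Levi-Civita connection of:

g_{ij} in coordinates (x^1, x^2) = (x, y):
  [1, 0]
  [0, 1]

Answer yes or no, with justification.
Γ^x_{x y} = (1/2) g^{xx} (∂_x g_{xy} + ∂_y g_{xx} - ∂_x g_{xy}) = (1/2)(1)((0) + (0) - (0)) = 0
This equals the proposed value 0.
Yes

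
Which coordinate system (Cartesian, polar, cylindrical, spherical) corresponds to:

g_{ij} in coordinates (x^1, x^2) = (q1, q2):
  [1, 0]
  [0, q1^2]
The line element ds^2 = dq1^2 + q1^2 dq2^2 is dr^2 + r^2 dθ^2 with q1 = r, q2 = θ.
polar coordinates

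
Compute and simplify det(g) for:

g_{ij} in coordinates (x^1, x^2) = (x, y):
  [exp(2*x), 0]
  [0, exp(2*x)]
For a 2×2 metric: det(g) = g_{11}·g_{22} - g_{12}·g_{21}
= (exp(2*x))·(exp(2*x)) - (0)·(0)
= exp(4*x) - 0
det(g) = exp(4*x)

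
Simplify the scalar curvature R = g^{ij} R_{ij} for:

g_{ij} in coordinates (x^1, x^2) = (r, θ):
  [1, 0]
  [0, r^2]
Non-zero Christoffel symbols (Γ^k_{ij} = Γ^k_{ji}):
Γ^r_{θ θ} = -r
Γ^θ_{r θ} = 1/r
Ricci tensor (R_{ij} = R^k_{ikj}): R_{rr} = 0, R_{rθ} = 0, R_{θθ} = 0
Inverse metric: g^{rr} = 1, g^{θθ} = 1/r^2
R = g^{ij} R_{ij} = (1)(0) + (1/r^2)(0) = 0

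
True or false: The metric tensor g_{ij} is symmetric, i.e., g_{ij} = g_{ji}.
By definition the metric is a symmetric bilinear form, g_{ij} = g_{ji}.
True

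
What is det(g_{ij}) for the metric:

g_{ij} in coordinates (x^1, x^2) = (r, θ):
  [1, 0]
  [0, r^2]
For a 2×2 metric: det(g) = g_{11}·g_{22} - g_{12}·g_{21}
= (1)·(r^2) - (0)·(0)
= r^2 - 0
det(g) = r^2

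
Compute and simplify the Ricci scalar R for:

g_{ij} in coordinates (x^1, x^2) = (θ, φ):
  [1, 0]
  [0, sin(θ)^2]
Non-zero Christoffel symbols (Γ^k_{ij} = Γ^k_{ji}):
Γ^θ_{φ φ} = -sin(2*θ)/2
Γ^φ_{θ φ} = 1/tan(θ)
Ricci tensor (R_{ij} = R^k_{ikj}): R_{θθ} = 1, R_{θφ} = 0, R_{φφ} = sin(θ)^2
Inverse metric: g^{θθ} = 1, g^{φφ} = 1/sin(θ)^2
R = g^{ij} R_{ij} = (1)(1) + (1/sin(θ)^2)(sin(θ)^2) = 2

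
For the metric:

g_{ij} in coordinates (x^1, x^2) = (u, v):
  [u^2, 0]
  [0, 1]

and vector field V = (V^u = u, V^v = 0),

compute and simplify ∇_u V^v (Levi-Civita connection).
Non-zero Christoffel symbols:
Γ^u_{u u} = 1/u
∇_u V^v = ∂_u V^v + Γ^v_{u j} V^j
  = (0) + (0)(u) + (0)(0)
  = 0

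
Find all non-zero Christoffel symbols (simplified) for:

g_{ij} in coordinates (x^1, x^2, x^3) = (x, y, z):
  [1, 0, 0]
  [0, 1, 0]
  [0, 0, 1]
Using Γ^k_{ij} = (1/2) g^{km} (∂_i g_{mj} + ∂_j g_{mi} - ∂_m g_{ij}); the metric is diagonal, so only the m = k term contributes.
Every metric component is constant, so all ∂_m g_{ij} = 0 and every Christoffel symbol vanishes.
All Christoffel symbols are zero.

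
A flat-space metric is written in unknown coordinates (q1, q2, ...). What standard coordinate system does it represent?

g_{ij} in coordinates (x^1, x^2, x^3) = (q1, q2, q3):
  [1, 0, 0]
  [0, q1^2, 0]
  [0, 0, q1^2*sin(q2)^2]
The line element ds^2 = dq1^2 + q1^2 dq2^2 + q1^2 sin(q2)^2 dq3^2 is dr^2 + r^2 dθ^2 + r^2 sin(θ)^2 dφ^2 with q1 = r, q2 = θ, q3 = φ.
spherical coordinates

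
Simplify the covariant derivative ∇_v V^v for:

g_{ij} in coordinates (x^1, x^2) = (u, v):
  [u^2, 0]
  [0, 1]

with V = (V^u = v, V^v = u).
Non-zero Christoffel symbols:
Γ^u_{u u} = 1/u
∇_v V^v = ∂_v V^v + Γ^v_{v j} V^j
  = (0) + (0)(v) + (0)(u)
  = 0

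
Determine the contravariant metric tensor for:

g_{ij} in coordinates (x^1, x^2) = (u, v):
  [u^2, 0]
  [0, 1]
The metric is diagonal, so g^{ij} is diagonal with entries 1/g_{ii}: diag(1/(u^2), 1).
g^{ij}:
  [1/u^2, 0]
  [0, 1]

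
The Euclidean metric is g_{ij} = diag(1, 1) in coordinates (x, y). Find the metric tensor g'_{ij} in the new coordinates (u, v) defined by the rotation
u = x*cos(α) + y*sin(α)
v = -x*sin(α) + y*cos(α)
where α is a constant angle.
Invert the transformation: x = u*cos(α) - v*sin(α), y = u*sin(α) + v*cos(α)
g'_{ij} = (∂x^k/∂x'^i)(∂x^l/∂x'^j) g_{kl}; with g_{kl} = δ_{kl} this is Σ_k (∂x^k/∂x'^i)(∂x^k/∂x'^j).
Jacobian: ∂x/∂u = cos(α), ∂x/∂v = -sin(α), ∂y/∂u = sin(α), ∂y/∂v = cos(α)
g'_{uu} = (cos(α))(cos(α)) + (sin(α))(sin(α)) = 1
g'_{uv} = (cos(α))(-sin(α)) + (sin(α))(cos(α)) = 0
g'_{vv} = (-sin(α))(-sin(α)) + (cos(α))(cos(α)) = 1
g'_{ij} = diag(1, 1)
The Euclidean metric is invariant under rotations.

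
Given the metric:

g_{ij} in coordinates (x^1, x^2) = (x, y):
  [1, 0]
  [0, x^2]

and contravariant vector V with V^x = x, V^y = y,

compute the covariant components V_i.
V_i = g_{ij} V^j:
V_x = (1)(x) + (0)(y) = x
V_y = (0)(x) + (x^2)(y) = x^2*y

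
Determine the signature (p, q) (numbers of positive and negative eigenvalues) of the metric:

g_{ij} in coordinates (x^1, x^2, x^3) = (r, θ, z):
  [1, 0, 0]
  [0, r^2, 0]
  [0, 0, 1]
The metric is diagonal, so its eigenvalues are the diagonal entries: 1, r^2, 1 (at a generic point, where coordinate-dependent entries are positive).
3 positive, 0 negative.
(3, 0) - Riemannian (positive definite)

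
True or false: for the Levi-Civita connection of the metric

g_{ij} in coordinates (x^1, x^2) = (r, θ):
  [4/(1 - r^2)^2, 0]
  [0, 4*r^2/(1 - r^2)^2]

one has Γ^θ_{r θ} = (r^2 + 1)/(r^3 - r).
Γ^θ_{r θ} = (1/2) g^{θθ} (∂_r g_{θθ} + ∂_θ g_{θr} - ∂_θ g_{rθ}) = (1/2)((1 - r^2)^2/(4*r^2))((-8*(r^3 + r)/(r^2 - 1)^3) + (0) - (0)) = (-r^2 - 1)/(r^3 - r)
This differs from the proposed value (r^2 + 1)/(r^3 - r).
False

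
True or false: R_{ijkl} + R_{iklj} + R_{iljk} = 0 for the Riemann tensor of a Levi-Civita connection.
This is the first (algebraic) Bianchi identity.
True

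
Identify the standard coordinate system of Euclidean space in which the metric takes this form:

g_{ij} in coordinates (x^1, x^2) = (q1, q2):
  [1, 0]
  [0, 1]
All components are constant and the metric is the identity, i.e. orthonormal rectilinear coordinates.
Cartesian (2D) coordinates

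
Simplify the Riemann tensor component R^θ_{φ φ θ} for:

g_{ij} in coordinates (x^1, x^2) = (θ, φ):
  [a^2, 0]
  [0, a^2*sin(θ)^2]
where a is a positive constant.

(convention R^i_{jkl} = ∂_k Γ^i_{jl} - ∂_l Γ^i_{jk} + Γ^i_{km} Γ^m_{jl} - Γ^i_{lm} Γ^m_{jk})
Non-zero Christoffel symbols (Γ^k_{ij} = Γ^k_{ji}):
Γ^θ_{φ φ} = -sin(2*θ)/2
Γ^φ_{θ φ} = 1/tan(θ)
R^θ_{φ φ θ} = ∂_φ Γ^θ_{φ θ} - ∂_θ Γ^θ_{φ φ} + Γ^θ_{φ m} Γ^m_{φ θ} - Γ^θ_{θ m} Γ^m_{φ φ}
  = (0) - (-cos(2*θ)) + (-cos(θ)^2) - (0) = -sin(θ)^2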